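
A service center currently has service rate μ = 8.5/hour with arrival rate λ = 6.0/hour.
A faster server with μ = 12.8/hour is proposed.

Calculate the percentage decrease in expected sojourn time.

System 1: ρ₁ = 6.0/8.5 = 0.7059, W₁ = 1/(8.5-6.0) = 0.40000
System 2: ρ₂ = 6.0/12.8 = 0.4688, W₂ = 1/(12.8-6.0) = 0.14706
Improvement: (W₁-W₂)/W₁ = (0.40000-0.14706)/0.40000 = 63.24%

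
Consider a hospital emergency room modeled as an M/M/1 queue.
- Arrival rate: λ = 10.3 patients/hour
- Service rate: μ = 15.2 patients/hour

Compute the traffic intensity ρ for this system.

Server utilization: ρ = λ/μ
ρ = 10.3/15.2 = 0.6776
The server is busy 67.76% of the time.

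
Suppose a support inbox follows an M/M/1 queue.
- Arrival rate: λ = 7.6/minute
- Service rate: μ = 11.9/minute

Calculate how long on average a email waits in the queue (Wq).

First, compute utilization: ρ = λ/μ = 7.6/11.9 = 0.6387
For M/M/1: Wq = λ/(μ(μ-λ))
Wq = 7.6/(11.9 × (11.9-7.6))
Wq = 7.6/(11.9 × 4.30)
Wq = 0.1485 minutes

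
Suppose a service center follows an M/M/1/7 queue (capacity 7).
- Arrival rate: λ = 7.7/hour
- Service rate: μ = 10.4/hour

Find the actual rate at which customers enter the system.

ρ = λ/μ = 7.7/10.4 = 0.74038
P₀ = (1-ρ)/(1-ρ^(K+1)) = (1-0.74038)/(1-0.74038^8) = 0.2596/0.9097 = 0.2854
P_K = P₀×ρ^K = 0.28539 × 0.74038^7 = 0.28539 × 0.12195 = 0.03480
λ_eff = λ(1-P_K) = 7.7 × (1 - 0.03480) = 7.7 × 0.9652 = 7.4320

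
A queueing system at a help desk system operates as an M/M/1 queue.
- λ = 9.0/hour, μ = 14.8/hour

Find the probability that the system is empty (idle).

ρ = λ/μ = 9.0/14.8 = 0.6081
P(0) = 1 - ρ = 1 - 0.6081 = 0.3919
The server is idle 39.19% of the time.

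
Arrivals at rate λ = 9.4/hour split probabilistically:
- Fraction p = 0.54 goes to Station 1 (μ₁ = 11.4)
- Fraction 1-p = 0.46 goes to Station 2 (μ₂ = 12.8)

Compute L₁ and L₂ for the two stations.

Effective rates: λ₁ = 9.4×0.54 = 5.076, λ₂ = 9.4×0.46 = 4.324
Station 1: ρ₁ = 5.076/11.4 = 0.445263, L₁ = ρ₁/(1-ρ₁) = 0.445263/(1-0.445263) = 0.8027
Station 2: ρ₂ = 4.324/12.8 = 0.3378, L₂ = ρ₂/(1-ρ₂) = 0.3378/(1-0.3378) = 0.5101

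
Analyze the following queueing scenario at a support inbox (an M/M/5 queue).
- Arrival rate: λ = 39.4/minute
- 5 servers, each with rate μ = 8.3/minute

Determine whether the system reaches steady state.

Stability requires ρ = λ/(cμ) < 1
ρ = 39.4/(5 × 8.3) = 39.4/41.50 = 0.9494
Since 0.9494 < 1, the system is STABLE.
The servers are busy 94.94% of the time.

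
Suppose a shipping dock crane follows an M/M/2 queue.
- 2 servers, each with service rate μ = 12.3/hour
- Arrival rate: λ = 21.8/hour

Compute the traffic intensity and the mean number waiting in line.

Traffic intensity: ρ = λ/(cμ) = 21.8/(2×12.3) = 0.8862
Since ρ = 0.8862 < 1, system is stable.
Offered load a = λ/μ = cρ = 21.8/12.3 = 1.7724
P₀ = [ Σₙ₌₀^1 aⁿ/n! + a^2/(2!(1-ρ)) ]⁻¹
Σ = a^0/0! + a^1/1! = 1.0000 + 1.7724 = 2.7724
a^2/(2!(1-ρ)) = 3.14125/(2 × 0.113821) = 13.7991
P₀ = 1/(2.7724 + 13.7991) = 0.06034
Lq = P₀·a^2·ρ / (2!(1-ρ)²) = 0.0603448 × 3.14125 × 0.886179 / (2 × 0.0129553) = 6.4832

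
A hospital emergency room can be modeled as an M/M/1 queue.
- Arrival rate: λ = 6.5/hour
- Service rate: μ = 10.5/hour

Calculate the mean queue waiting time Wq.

First, compute utilization: ρ = λ/μ = 6.5/10.5 = 0.6190
For M/M/1: Wq = λ/(μ(μ-λ))
Wq = 6.5/(10.5 × (10.5-6.5))
Wq = 6.5/(10.5 × 4.00)
Wq = 0.1548 hours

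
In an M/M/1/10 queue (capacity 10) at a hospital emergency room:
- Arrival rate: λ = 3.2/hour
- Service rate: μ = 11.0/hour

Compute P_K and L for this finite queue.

ρ = λ/μ = 3.2/11.0 = 0.29091
P₀ = (1-ρ)/(1-ρ^(K+1)) = (1-0.29091)/(1-0.29091^11) = 0.7091/1.0000 = 0.7091
P_K = P₀×ρ^K = 0.7091 × 0.29091^10 = 0.7091 × 0.000004341 = 0.000003078
Blocking probability P_10 = 0.000003078 (0.0003078%)
L = ρ[1 - (K+1)ρ^K + Kρ^(K+1)] / [(1-ρ)(1-ρ^(K+1))]
L = 0.29091 × (1 - 11×0.000004341 + 10×0.000001263) / ((1 - 0.29091) × (1 - 0.000001263)) = 0.4102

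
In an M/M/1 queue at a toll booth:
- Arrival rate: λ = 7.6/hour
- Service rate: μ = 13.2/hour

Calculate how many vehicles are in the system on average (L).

ρ = λ/μ = 7.6/13.2 = 0.5758
For M/M/1: L = λ/(μ-λ)
L = 7.6/(13.2-7.6) = 7.6/5.60
L = 1.3571 vehicles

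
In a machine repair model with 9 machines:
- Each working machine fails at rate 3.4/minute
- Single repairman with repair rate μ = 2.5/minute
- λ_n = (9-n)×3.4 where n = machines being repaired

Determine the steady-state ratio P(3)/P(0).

P(3)/P(0) = ∏_{i=0}^{3-1} λ_i/μ_{i+1}
= (9-0)×3.4/2.5 × (9-1)×3.4/2.5 × (9-2)×3.4/2.5
= 1267.7898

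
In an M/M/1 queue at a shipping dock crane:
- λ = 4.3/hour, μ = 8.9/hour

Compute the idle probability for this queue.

ρ = λ/μ = 4.3/8.9 = 0.4831
P(0) = 1 - ρ = 1 - 0.4831 = 0.5169
The server is idle 51.69% of the time.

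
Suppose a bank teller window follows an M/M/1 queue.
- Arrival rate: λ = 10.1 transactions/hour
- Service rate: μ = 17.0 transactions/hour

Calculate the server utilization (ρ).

Server utilization: ρ = λ/μ
ρ = 10.1/17.0 = 0.5941
The server is busy 59.41% of the time.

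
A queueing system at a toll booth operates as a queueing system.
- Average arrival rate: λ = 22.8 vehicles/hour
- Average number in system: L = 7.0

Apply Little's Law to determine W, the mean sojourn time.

Little's Law: L = λW, so W = L/λ
W = 7.0/22.8 = 0.3070 hours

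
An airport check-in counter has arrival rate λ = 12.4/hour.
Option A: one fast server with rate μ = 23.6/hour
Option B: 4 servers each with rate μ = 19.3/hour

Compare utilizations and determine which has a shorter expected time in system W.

Option A: single server μ = 23.6 (M/M/1)
  ρ_A = 12.4/23.6 = 0.5254
  W_A = 1/(μ-λ) = 1/(23.6-12.4) = 1/11.20 = 0.08929

Option B: 4 servers μ = 19.3 (M/M/4)
  ρ_B = λ/(cμ) = 12.4/(4×19.3) = 0.1606
  Offered load a = λ/μ = cρ = 12.4/19.3 = 0.6425
  P₀ = [ Σₙ₌₀^3 aⁿ/n! + a^4/(4!(1-ρ)) ]⁻¹
  Σ = a^0/0! + a^1/1! + a^2/2! + a^3/3! = 1.0000 + 0.6425 + 0.2064 + 0.04420 = 1.8931
  a^4/(4!(1-ρ)) = 0.1704/(24 × 0.8394) = 0.008458
  P₀ = 1/(1.8931 + 0.008458) = 0.5259
  Lq = P₀·a^4·ρ / (4!(1-ρ)²) = 0.52589 × 0.17040 × 0.16062 / (24 × 0.70456) = 0.0008512
  Wq_B = Lq/λ = 0.000851195/12.4 = 0.00006864
  W_B = Wq_B + 1/μ = 0.00006864 + 0.05181 = 0.05188

Since W_B = 0.05188 < W_A = 0.08929, Option B (multiple servers) has the shorter time in system.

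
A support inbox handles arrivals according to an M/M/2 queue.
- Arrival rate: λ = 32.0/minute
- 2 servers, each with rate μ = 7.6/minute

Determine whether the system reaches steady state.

Stability requires ρ = λ/(cμ) < 1
ρ = 32.0/(2 × 7.6) = 32.0/15.20 = 2.1053
Since 2.1053 ≥ 1, the system is UNSTABLE.
Need c > λ/μ = 32.0/7.6 = 4.21.
Minimum servers needed: c = 5.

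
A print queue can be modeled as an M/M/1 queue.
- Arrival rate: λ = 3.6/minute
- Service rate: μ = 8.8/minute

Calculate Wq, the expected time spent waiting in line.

First, compute utilization: ρ = λ/μ = 3.6/8.8 = 0.4091
For M/M/1: Wq = λ/(μ(μ-λ))
Wq = 3.6/(8.8 × (8.8-3.6))
Wq = 3.6/(8.8 × 5.20)
Wq = 0.07867 minutes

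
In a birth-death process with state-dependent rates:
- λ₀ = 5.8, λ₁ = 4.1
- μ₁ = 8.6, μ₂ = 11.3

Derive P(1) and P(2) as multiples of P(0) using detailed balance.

Balance equations:
State 0: λ₀P₀ = μ₁P₁ → P₁ = (λ₀/μ₁)P₀ = (5.8/8.6)P₀ = 0.6744P₀
State 1: P₂ = (λ₀λ₁)/(μ₁μ₂)P₀ = (5.8×4.1)/(8.6×11.3)P₀ = 0.2447P₀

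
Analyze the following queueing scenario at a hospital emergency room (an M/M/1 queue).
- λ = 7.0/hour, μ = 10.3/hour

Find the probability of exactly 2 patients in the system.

ρ = λ/μ = 7.0/10.3 = 0.6796
P(n) = (1-ρ)ρⁿ
P(2) = (1-0.6796) × 0.6796^2
P(2) = 0.3204 × 0.4619
P(2) = 0.1480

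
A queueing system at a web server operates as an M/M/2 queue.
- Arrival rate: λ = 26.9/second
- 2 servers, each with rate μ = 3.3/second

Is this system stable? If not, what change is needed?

Stability requires ρ = λ/(cμ) < 1
ρ = 26.9/(2 × 3.3) = 26.9/6.60 = 4.0758
Since 4.0758 ≥ 1, the system is UNSTABLE.
Need c > λ/μ = 26.9/3.3 = 8.15.
Minimum servers needed: c = 9.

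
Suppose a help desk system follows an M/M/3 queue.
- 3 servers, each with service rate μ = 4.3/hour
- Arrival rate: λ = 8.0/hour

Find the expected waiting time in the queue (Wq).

Traffic intensity: ρ = λ/(cμ) = 8.0/(3×4.3) = 0.6202
Since ρ = 0.6202 < 1, system is stable.
Offered load a = λ/μ = cρ = 8.0/4.3 = 1.8605
P₀ = [ Σₙ₌₀^2 aⁿ/n! + a^3/(3!(1-ρ)) ]⁻¹
Σ = a^0/0! + a^1/1! + a^2/2! = 1.00000 + 1.86047 + 1.73067 = 4.5911
a^3/(3!(1-ρ)) = 6.4397/(6 × 0.37984) = 2.8256
P₀ = 1/(4.5911 + 2.8256) = 0.1348
Lq = P₀·a^3·ρ / (3!(1-ρ)²) = 0.13483 × 6.4397 × 0.62016 / (6 × 0.14428) = 0.6220
Wq = Lq/λ = 0.6220/8.0 = 0.07775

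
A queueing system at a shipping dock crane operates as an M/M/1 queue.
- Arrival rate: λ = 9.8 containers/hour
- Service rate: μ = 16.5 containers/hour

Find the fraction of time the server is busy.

Server utilization: ρ = λ/μ
ρ = 9.8/16.5 = 0.5939
The server is busy 59.39% of the time.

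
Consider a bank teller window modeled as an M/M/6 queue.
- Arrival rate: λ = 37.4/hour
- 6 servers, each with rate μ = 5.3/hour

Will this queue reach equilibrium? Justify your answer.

Stability requires ρ = λ/(cμ) < 1
ρ = 37.4/(6 × 5.3) = 37.4/31.80 = 1.1761
Since 1.1761 ≥ 1, the system is UNSTABLE.
Need c > λ/μ = 37.4/5.3 = 7.06.
Minimum servers needed: c = 8.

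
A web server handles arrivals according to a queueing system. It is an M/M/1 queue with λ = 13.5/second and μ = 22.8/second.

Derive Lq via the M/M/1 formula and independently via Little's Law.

Method 1 (direct): Lq = λ²/(μ(μ-λ)) = 182.25/(22.8 × 9.30) = 0.8595

Method 2 (Little's Law):
W = 1/(μ-λ) = 1/9.30 = 0.10753
Wq = W - 1/μ = 0.10753 - 0.043860 = 0.06367
Lq = λWq = 13.5 × 0.06367 = 0.8595 ✔ (matches Method 1)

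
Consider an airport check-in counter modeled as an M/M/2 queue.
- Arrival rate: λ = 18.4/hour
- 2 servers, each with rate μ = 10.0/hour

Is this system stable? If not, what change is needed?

Stability requires ρ = λ/(cμ) < 1
ρ = 18.4/(2 × 10.0) = 18.4/20.00 = 0.9200
Since 0.9200 < 1, the system is STABLE.
The servers are busy 92.00% of the time.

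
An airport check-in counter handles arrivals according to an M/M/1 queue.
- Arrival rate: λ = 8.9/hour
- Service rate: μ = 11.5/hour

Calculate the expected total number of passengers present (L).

ρ = λ/μ = 8.9/11.5 = 0.7739
For M/M/1: L = λ/(μ-λ)
L = 8.9/(11.5-8.9) = 8.9/2.60
L = 3.4231 passengers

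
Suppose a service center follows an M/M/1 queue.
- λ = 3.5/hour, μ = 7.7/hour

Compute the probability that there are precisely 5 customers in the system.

ρ = λ/μ = 3.5/7.7 = 0.4545
P(n) = (1-ρ)ρⁿ
P(5) = (1-0.4545) × 0.4545^5
P(5) = 0.5455 × 0.01939
P(5) = 0.01058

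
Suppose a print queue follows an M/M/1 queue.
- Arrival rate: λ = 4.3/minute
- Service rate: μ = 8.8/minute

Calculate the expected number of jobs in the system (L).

ρ = λ/μ = 4.3/8.8 = 0.4886
For M/M/1: L = λ/(μ-λ)
L = 4.3/(8.8-4.3) = 4.3/4.50
L = 0.9556 jobs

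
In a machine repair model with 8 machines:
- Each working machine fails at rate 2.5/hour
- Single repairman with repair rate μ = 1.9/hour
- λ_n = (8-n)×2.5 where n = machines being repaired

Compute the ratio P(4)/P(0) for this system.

P(4)/P(0) = ∏_{i=0}^{4-1} λ_i/μ_{i+1}
= (8-0)×2.5/1.9 × (8-1)×2.5/1.9 × (8-2)×2.5/1.9 × (8-3)×2.5/1.9
= 5035.6428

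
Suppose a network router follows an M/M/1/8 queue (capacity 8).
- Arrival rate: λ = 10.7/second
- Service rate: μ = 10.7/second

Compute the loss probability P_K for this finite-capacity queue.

ρ = λ/μ = 10.7/10.7 = 1 exactly.
With ρ = 1 the usual (1-ρ)/(1-ρ^(K+1)) form is 0/0; instead every state 0..K is equally likely.
P₀ = 1/(K+1) = 1/9 = 0.1111
P_K = P₀×ρ^K = P₀ = 0.1111
Blocking probability = 11.11%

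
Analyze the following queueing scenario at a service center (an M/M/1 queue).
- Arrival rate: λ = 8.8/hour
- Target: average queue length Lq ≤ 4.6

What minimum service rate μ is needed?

For M/M/1: Lq = λ²/(μ(μ-λ))
Need Lq ≤ 4.6, i.e. μ(μ-λ) ≥ λ²/4.6
μ² - 8.8μ - 77.44/4.6 ≥ 0  →  μ² - 8.8μ - 16.83478 ≥ 0
Quadratic formula (positive root): μ = [λ + √(λ² + 4×16.83478)]/2
Discriminant: 77.44 + 4×16.83478 = 144.7791, √144.7791 = 12.0324
μ ≥ (8.8 + 12.0324)/2 = 10.4162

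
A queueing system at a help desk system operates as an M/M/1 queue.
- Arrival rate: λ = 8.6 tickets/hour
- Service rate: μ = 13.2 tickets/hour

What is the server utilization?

Server utilization: ρ = λ/μ
ρ = 8.6/13.2 = 0.6515
The server is busy 65.15% of the time.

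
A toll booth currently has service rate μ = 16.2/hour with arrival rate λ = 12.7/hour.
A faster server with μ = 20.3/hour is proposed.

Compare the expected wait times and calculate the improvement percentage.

System 1: ρ₁ = 12.7/16.2 = 0.7840, W₁ = 1/(16.2-12.7) = 0.28571
System 2: ρ₂ = 12.7/20.3 = 0.6256, W₂ = 1/(20.3-12.7) = 0.13158
Improvement: (W₁-W₂)/W₁ = (0.28571-0.13158)/0.28571 = 53.95%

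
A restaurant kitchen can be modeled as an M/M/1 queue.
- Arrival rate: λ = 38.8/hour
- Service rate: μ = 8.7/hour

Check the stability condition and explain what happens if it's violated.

Stability requires ρ = λ/(cμ) < 1
ρ = 38.8/(1 × 8.7) = 38.8/8.70 = 4.4598
Since 4.4598 ≥ 1, the system is UNSTABLE.
Queue grows without bound. Need μ > λ = 38.8.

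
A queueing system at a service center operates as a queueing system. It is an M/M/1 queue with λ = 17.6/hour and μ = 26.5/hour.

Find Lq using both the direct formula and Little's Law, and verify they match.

Method 1 (direct): Lq = λ²/(μ(μ-λ)) = 309.76/(26.5 × 8.90) = 1.3134

Method 2 (Little's Law):
W = 1/(μ-λ) = 1/8.90 = 0.11236
Wq = W - 1/μ = 0.11236 - 0.037736 = 0.074624
Lq = λWq = 17.6 × 0.074624 = 1.3134 ✔ (matches Method 1)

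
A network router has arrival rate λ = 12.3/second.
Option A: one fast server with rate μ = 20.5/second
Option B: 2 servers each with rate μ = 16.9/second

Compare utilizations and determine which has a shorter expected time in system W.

Option A: single server μ = 20.5 (M/M/1)
  ρ_A = 12.3/20.5 = 0.6000
  W_A = 1/(μ-λ) = 1/(20.5-12.3) = 1/8.20 = 0.1220

Option B: 2 servers μ = 16.9 (M/M/2)
  ρ_B = λ/(cμ) = 12.3/(2×16.9) = 0.3639
  Offered load a = λ/μ = cρ = 12.3/16.9 = 0.7278
  P₀ = [ Σₙ₌₀^1 aⁿ/n! + a^2/(2!(1-ρ)) ]⁻¹
  Σ = a^0/0! + a^1/1! = 1.0000 + 0.7278 = 1.7278
  a^2/(2!(1-ρ)) = 0.5297/(2 × 0.6361) = 0.4164
  P₀ = 1/(1.7278 + 0.4164) = 0.4664
  Lq = P₀·a^2·ρ / (2!(1-ρ)²) = 0.4664 × 0.5297 × 0.3639 / (2 × 0.4046) = 0.1111
  Wq_B = Lq/λ = 0.11109/12.3 = 0.009032
  W_B = Wq_B + 1/μ = 0.009032 + 0.05917 = 0.06820

Since W_B = 0.06820 < W_A = 0.1220, Option B (multiple servers) has the shorter time in system.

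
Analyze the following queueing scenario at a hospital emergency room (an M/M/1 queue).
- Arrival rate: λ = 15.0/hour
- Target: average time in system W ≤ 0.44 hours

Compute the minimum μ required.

For M/M/1: W = 1/(μ-λ)
Need W ≤ 0.44, so 1/(μ-λ) ≤ 0.44
μ - λ ≥ 1/0.44 = 2.2727
μ ≥ 15.0 + 2.2727 = 17.2727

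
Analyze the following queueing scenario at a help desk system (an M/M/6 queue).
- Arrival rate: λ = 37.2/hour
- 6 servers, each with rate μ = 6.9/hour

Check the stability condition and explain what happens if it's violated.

Stability requires ρ = λ/(cμ) < 1
ρ = 37.2/(6 × 6.9) = 37.2/41.40 = 0.8986
Since 0.8986 < 1, the system is STABLE.
The servers are busy 89.86% of the time.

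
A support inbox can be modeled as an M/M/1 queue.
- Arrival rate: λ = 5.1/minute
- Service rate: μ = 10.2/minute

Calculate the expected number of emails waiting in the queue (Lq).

ρ = λ/μ = 5.1/10.2 = 0.5000
For M/M/1: Lq = λ²/(μ(μ-λ))
Lq = 26.01/(10.2 × 5.10)
Lq = 0.5000 emails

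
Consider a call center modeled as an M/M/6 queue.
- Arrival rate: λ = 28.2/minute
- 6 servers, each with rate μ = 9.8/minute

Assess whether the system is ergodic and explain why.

Stability requires ρ = λ/(cμ) < 1
ρ = 28.2/(6 × 9.8) = 28.2/58.80 = 0.4796
Since 0.4796 < 1, the system is STABLE.
The servers are busy 47.96% of the time.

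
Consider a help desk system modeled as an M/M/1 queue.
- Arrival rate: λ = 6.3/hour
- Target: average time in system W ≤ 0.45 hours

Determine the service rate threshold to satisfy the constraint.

For M/M/1: W = 1/(μ-λ)
Need W ≤ 0.45, so 1/(μ-λ) ≤ 0.45
μ - λ ≥ 1/0.45 = 2.2222
μ ≥ 6.3 + 2.2222 = 8.5222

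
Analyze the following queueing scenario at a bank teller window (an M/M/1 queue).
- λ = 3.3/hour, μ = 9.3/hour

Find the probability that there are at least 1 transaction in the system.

ρ = λ/μ = 3.3/9.3 = 0.3548
P(N ≥ n) = ρⁿ
P(N ≥ 1) = 0.3548^1
P(N ≥ 1) = 0.3548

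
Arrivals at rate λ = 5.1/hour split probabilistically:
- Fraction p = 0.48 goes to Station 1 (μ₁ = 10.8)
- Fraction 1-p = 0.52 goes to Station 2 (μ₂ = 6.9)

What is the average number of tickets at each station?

Effective rates: λ₁ = 5.1×0.48 = 2.448, λ₂ = 5.1×0.52 = 2.652
Station 1: ρ₁ = 2.448/10.8 = 0.22667, L₁ = ρ₁/(1-ρ₁) = 0.22667/(1-0.22667) = 0.2931
Station 2: ρ₂ = 2.652/6.9 = 0.38435, L₂ = ρ₂/(1-ρ₂) = 0.38435/(1-0.38435) = 0.6243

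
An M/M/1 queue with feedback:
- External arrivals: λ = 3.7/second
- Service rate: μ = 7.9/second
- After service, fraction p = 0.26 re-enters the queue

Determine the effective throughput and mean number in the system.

Effective arrival rate: λ_eff = λ/(1-p) = 3.7/(1-0.26) = 3.7/0.74 = 5.0000
ρ = λ_eff/μ = 5.0000/7.9 = 0.6329
L = ρ/(1-ρ) = 0.6329/(1-0.6329) = 1.7241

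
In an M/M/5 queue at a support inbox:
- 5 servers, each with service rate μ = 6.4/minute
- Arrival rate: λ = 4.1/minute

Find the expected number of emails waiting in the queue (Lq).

Traffic intensity: ρ = λ/(cμ) = 4.1/(5×6.4) = 0.1281
Since ρ = 0.1281 < 1, system is stable.
Offered load a = λ/μ = cρ = 4.1/6.4 = 0.6406
P₀ = [ Σₙ₌₀^4 aⁿ/n! + a^5/(5!(1-ρ)) ]⁻¹
Σ = a^0/0! + a^1/1! + a^2/2! + a^3/3! + a^4/4! = 1.0000 + 0.64062 + 0.20520 + 0.043819 + 0.0070179 = 1.8967
a^5/(5!(1-ρ)) = 0.1079/(120 × 0.8719) = 0.001031
P₀ = 1/(1.89666 + 0.00103130) = 0.5270
Lq = P₀·a^5·ρ / (5!(1-ρ)²) = 0.52696 × 0.10790 × 0.12812 / (120 × 0.76017) = 0.00007986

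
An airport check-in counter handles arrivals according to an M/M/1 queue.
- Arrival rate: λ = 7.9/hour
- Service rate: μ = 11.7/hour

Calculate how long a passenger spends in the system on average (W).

First, compute utilization: ρ = λ/μ = 7.9/11.7 = 0.6752
For M/M/1: W = 1/(μ-λ)
W = 1/(11.7-7.9) = 1/3.80
W = 0.2632 hours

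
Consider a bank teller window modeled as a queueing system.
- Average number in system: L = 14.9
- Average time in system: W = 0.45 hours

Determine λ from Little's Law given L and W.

Little's Law: L = λW, so λ = L/W
λ = 14.9/0.45 = 33.1111 transactions/hour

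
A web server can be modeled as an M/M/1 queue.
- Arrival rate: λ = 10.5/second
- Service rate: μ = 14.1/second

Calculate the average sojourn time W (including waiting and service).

First, compute utilization: ρ = λ/μ = 10.5/14.1 = 0.7447
For M/M/1: W = 1/(μ-λ)
W = 1/(14.1-10.5) = 1/3.60
W = 0.2778 seconds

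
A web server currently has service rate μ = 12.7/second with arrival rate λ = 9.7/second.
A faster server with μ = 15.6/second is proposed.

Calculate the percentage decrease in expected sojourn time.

System 1: ρ₁ = 9.7/12.7 = 0.7638, W₁ = 1/(12.7-9.7) = 0.33333
System 2: ρ₂ = 9.7/15.6 = 0.6218, W₂ = 1/(15.6-9.7) = 0.16949
Improvement: (W₁-W₂)/W₁ = (0.33333-0.16949)/0.33333 = 49.15%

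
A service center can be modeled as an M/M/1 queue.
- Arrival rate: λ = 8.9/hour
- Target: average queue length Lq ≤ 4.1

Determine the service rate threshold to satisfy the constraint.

For M/M/1: Lq = λ²/(μ(μ-λ))
Need Lq ≤ 4.1, i.e. μ(μ-λ) ≥ λ²/4.1
μ² - 8.9μ - 79.21/4.1 ≥ 0  →  μ² - 8.9μ - 19.3195 ≥ 0
Quadratic formula (positive root): μ = [λ + √(λ² + 4×19.3195)]/2
Discriminant: 79.21 + 4×19.3195 = 156.4880, √156.4880 = 12.5095
μ ≥ (8.9 + 12.5095)/2 = 10.7048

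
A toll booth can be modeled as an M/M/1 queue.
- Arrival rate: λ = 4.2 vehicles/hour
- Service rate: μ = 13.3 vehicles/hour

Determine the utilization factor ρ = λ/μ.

Server utilization: ρ = λ/μ
ρ = 4.2/13.3 = 0.3158
The server is busy 31.58% of the time.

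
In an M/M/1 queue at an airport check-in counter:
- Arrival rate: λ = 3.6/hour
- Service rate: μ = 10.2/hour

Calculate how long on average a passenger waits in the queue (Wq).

First, compute utilization: ρ = λ/μ = 3.6/10.2 = 0.3529
For M/M/1: Wq = λ/(μ(μ-λ))
Wq = 3.6/(10.2 × (10.2-3.6))
Wq = 3.6/(10.2 × 6.60)
Wq = 0.05348 hours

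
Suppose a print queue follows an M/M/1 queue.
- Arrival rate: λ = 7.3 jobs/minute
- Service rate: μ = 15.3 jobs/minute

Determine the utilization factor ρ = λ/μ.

Server utilization: ρ = λ/μ
ρ = 7.3/15.3 = 0.4771
The server is busy 47.71% of the time.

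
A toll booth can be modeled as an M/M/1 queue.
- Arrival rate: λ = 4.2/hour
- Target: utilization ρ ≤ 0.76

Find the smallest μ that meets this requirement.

ρ = λ/μ, so μ = λ/ρ
μ ≥ 4.2/0.76 = 5.5263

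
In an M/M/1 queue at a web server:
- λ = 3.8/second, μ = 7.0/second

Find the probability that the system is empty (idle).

ρ = λ/μ = 3.8/7.0 = 0.5429
P(0) = 1 - ρ = 1 - 0.5429 = 0.4571
The server is idle 45.71% of the time.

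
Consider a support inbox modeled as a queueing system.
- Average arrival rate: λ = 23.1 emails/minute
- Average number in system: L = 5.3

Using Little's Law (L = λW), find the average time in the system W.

Little's Law: L = λW, so W = L/λ
W = 5.3/23.1 = 0.2294 minutes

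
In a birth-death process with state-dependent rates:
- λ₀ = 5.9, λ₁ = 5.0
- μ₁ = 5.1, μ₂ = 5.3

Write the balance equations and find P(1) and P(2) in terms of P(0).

Balance equations:
State 0: λ₀P₀ = μ₁P₁ → P₁ = (λ₀/μ₁)P₀ = (5.9/5.1)P₀ = 1.1569P₀
State 1: P₂ = (λ₀λ₁)/(μ₁μ₂)P₀ = (5.9×5.0)/(5.1×5.3)P₀ = 1.0914P₀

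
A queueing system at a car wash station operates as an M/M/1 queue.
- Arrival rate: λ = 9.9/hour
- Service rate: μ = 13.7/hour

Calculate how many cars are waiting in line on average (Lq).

ρ = λ/μ = 9.9/13.7 = 0.7226
For M/M/1: Lq = λ²/(μ(μ-λ))
Lq = 98.01/(13.7 × 3.80)
Lq = 1.8826 cars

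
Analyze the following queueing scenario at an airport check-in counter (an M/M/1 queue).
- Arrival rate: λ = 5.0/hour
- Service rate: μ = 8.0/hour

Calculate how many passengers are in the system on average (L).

ρ = λ/μ = 5.0/8.0 = 0.6250
For M/M/1: L = λ/(μ-λ)
L = 5.0/(8.0-5.0) = 5.0/3.00
L = 1.6667 passengers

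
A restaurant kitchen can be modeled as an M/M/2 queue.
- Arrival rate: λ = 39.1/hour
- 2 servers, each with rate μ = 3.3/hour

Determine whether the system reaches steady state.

Stability requires ρ = λ/(cμ) < 1
ρ = 39.1/(2 × 3.3) = 39.1/6.60 = 5.9242
Since 5.9242 ≥ 1, the system is UNSTABLE.
Need c > λ/μ = 39.1/3.3 = 11.85.
Minimum servers needed: c = 12.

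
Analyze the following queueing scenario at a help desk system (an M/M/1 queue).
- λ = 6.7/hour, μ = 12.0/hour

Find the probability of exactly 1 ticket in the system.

ρ = λ/μ = 6.7/12.0 = 0.5583
P(n) = (1-ρ)ρⁿ
P(1) = (1-0.5583) × 0.5583^1
P(1) = 0.4417 × 0.5583
P(1) = 0.2466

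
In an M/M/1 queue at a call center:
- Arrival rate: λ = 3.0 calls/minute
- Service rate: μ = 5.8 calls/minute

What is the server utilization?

Server utilization: ρ = λ/μ
ρ = 3.0/5.8 = 0.5172
The server is busy 51.72% of the time.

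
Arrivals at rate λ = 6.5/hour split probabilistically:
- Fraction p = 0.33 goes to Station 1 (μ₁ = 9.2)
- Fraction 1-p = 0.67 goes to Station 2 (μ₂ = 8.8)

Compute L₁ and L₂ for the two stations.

Effective rates: λ₁ = 6.5×0.33 = 2.145, λ₂ = 6.5×0.67 = 4.355
Station 1: ρ₁ = 2.145/9.2 = 0.23315, L₁ = ρ₁/(1-ρ₁) = 0.23315/(1-0.23315) = 0.3040
Station 2: ρ₂ = 4.355/8.8 = 0.4949, L₂ = ρ₂/(1-ρ₂) = 0.4949/(1-0.4949) = 0.9798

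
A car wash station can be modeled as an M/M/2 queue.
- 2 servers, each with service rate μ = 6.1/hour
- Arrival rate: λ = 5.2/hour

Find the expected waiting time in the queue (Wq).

Traffic intensity: ρ = λ/(cμ) = 5.2/(2×6.1) = 0.4262
Since ρ = 0.4262 < 1, system is stable.
Offered load a = λ/μ = cρ = 5.2/6.1 = 0.8525
P₀ = [ Σₙ₌₀^1 aⁿ/n! + a^2/(2!(1-ρ)) ]⁻¹
Σ = a^0/0! + a^1/1! = 1.0000 + 0.8525 = 1.8525
a^2/(2!(1-ρ)) = 0.72669/(2 × 0.57377) = 0.6333
P₀ = 1/(1.8525 + 0.6333) = 0.4023
Lq = P₀·a^2·ρ / (2!(1-ρ)²) = 0.4023 × 0.7267 × 0.4262 / (2 × 0.3292) = 0.1892
Wq = Lq/λ = 0.18925/5.2 = 0.03639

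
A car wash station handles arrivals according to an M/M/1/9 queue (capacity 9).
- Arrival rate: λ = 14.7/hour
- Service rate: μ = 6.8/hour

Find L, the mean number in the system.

ρ = λ/μ = 14.7/6.8 = 2.16176
P₀ = (1-ρ)/(1-ρ^(K+1)) = (1-2.16176)/(1-2.16176^10) = -1.1618/-2227.8188 = 0.0005215
P_K = P₀×ρ^K = 0.0005215 × 2.16176^9 = 0.0005215 × 1031.0205 = 0.5377
L = ρ[1 - (K+1)ρ^K + Kρ^(K+1)] / [(1-ρ)(1-ρ^(K+1))]
L = 2.16176 × (1 - 10×1031.0205 + 9×2228.8188) / ((1 - 2.16176) × (1 - 2228.8188)) = 8.1437 cars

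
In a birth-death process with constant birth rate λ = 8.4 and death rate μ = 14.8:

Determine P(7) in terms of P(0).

For constant rates: P(n)/P(0) = (λ/μ)^n
P(7)/P(0) = (8.4/14.8)^7 = 0.56757^7 = 0.01897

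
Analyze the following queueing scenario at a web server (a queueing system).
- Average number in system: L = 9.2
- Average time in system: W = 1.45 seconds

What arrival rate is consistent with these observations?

Little's Law: L = λW, so λ = L/W
λ = 9.2/1.45 = 6.3448 requests/second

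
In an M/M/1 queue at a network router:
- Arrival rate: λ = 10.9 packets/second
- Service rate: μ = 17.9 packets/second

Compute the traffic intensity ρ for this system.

Server utilization: ρ = λ/μ
ρ = 10.9/17.9 = 0.6089
The server is busy 60.89% of the time.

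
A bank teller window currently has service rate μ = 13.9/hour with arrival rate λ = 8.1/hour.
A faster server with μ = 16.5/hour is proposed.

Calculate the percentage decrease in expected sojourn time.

System 1: ρ₁ = 8.1/13.9 = 0.5827, W₁ = 1/(13.9-8.1) = 0.17241
System 2: ρ₂ = 8.1/16.5 = 0.4909, W₂ = 1/(16.5-8.1) = 0.11905
Improvement: (W₁-W₂)/W₁ = (0.17241-0.11905)/0.17241 = 30.95%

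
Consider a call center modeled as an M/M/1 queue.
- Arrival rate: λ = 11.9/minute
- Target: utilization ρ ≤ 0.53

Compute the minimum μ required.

ρ = λ/μ, so μ = λ/ρ
μ ≥ 11.9/0.53 = 22.4528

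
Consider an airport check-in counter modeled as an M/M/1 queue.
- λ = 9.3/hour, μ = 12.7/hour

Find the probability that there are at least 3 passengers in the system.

ρ = λ/μ = 9.3/12.7 = 0.7323
P(N ≥ n) = ρⁿ
P(N ≥ 3) = 0.7323^3
P(N ≥ 3) = 0.3927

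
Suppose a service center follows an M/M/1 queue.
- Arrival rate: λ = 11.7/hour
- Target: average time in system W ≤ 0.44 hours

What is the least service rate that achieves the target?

For M/M/1: W = 1/(μ-λ)
Need W ≤ 0.44, so 1/(μ-λ) ≤ 0.44
μ - λ ≥ 1/0.44 = 2.2727
μ ≥ 11.7 + 2.2727 = 13.9727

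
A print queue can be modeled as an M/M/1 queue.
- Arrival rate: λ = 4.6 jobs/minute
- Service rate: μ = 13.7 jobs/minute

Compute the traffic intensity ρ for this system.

Server utilization: ρ = λ/μ
ρ = 4.6/13.7 = 0.3358
The server is busy 33.58% of the time.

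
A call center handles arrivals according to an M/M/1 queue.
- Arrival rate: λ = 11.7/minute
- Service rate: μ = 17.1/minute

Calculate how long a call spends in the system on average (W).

First, compute utilization: ρ = λ/μ = 11.7/17.1 = 0.6842
For M/M/1: W = 1/(μ-λ)
W = 1/(17.1-11.7) = 1/5.40
W = 0.1852 minutes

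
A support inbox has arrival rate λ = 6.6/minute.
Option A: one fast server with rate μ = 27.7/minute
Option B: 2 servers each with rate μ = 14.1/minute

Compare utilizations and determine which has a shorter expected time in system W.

Option A: single server μ = 27.7 (M/M/1)
  ρ_A = 6.6/27.7 = 0.2383
  W_A = 1/(μ-λ) = 1/(27.7-6.6) = 1/21.10 = 0.04739

Option B: 2 servers μ = 14.1 (M/M/2)
  ρ_B = λ/(cμ) = 6.6/(2×14.1) = 0.2340
  Offered load a = λ/μ = cρ = 6.6/14.1 = 0.4681
  P₀ = [ Σₙ₌₀^1 aⁿ/n! + a^2/(2!(1-ρ)) ]⁻¹
  Σ = a^0/0! + a^1/1! = 1.0000 + 0.4681 = 1.4681
  a^2/(2!(1-ρ)) = 0.2191/(2 × 0.7660) = 0.1430
  P₀ = 1/(1.4681 + 0.1430) = 0.6207
  Lq = P₀·a^2·ρ / (2!(1-ρ)²) = 0.620690 × 0.219104 × 0.234043 / (2 × 0.586691) = 0.02713
  Wq_B = Lq/λ = 0.027126/6.6 = 0.004110
  W_B = Wq_B + 1/μ = 0.004110 + 0.07092 = 0.07503

Since W_A = 0.04739 < W_B = 0.07503, Option A (single fast server) has the shorter time in system.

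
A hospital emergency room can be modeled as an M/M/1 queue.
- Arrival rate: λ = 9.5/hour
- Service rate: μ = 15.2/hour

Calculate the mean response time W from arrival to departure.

First, compute utilization: ρ = λ/μ = 9.5/15.2 = 0.6250
For M/M/1: W = 1/(μ-λ)
W = 1/(15.2-9.5) = 1/5.70
W = 0.1754 hours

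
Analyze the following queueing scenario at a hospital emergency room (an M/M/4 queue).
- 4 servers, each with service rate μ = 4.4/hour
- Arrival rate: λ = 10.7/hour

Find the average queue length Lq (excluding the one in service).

Traffic intensity: ρ = λ/(cμ) = 10.7/(4×4.4) = 0.6080
Since ρ = 0.6080 < 1, system is stable.
Offered load a = λ/μ = cρ = 10.7/4.4 = 2.4318
P₀ = [ Σₙ₌₀^3 aⁿ/n! + a^4/(4!(1-ρ)) ]⁻¹
Σ = a^0/0! + a^1/1! + a^2/2! + a^3/3! = 1.000000 + 2.431818 + 2.956870 + 2.396857 = 8.7855
a^4/(4!(1-ρ)) = 34.9723/(24 × 0.392045) = 3.7169
P₀ = 1/(8.7855 + 3.7169) = 0.07998
Lq = P₀·a^4·ρ / (4!(1-ρ)²) = 0.07998 × 34.9723 × 0.6080 / (24 × 0.1537) = 0.4610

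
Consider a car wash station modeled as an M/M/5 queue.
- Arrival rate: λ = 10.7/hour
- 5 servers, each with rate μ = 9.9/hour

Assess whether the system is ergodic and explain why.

Stability requires ρ = λ/(cμ) < 1
ρ = 10.7/(5 × 9.9) = 10.7/49.50 = 0.2162
Since 0.2162 < 1, the system is STABLE.
The servers are busy 21.62% of the time.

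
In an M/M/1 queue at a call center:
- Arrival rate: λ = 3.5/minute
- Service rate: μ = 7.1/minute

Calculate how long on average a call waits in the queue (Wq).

First, compute utilization: ρ = λ/μ = 3.5/7.1 = 0.4930
For M/M/1: Wq = λ/(μ(μ-λ))
Wq = 3.5/(7.1 × (7.1-3.5))
Wq = 3.5/(7.1 × 3.60)
Wq = 0.1369 minutes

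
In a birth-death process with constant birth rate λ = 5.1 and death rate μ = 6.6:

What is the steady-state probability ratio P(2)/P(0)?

For constant rates: P(n)/P(0) = (λ/μ)^n
P(2)/P(0) = (5.1/6.6)^2 = 0.7727^2 = 0.5971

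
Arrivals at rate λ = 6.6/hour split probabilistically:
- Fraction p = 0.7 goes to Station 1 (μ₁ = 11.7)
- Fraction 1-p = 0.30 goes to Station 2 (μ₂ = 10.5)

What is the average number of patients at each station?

Effective rates: λ₁ = 6.6×0.7 = 4.62, λ₂ = 6.6×0.30 = 1.98
Station 1: ρ₁ = 4.62/11.7 = 0.39487, L₁ = ρ₁/(1-ρ₁) = 0.39487/(1-0.39487) = 0.6525
Station 2: ρ₂ = 1.98/10.5 = 0.1886, L₂ = ρ₂/(1-ρ₂) = 0.1886/(1-0.1886) = 0.2324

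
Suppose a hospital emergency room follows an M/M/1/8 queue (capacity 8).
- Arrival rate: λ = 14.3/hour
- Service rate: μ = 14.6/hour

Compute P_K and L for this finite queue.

ρ = λ/μ = 14.3/14.6 = 0.97945
P₀ = (1-ρ)/(1-ρ^(K+1)) = (1-0.97945)/(1-0.97945^9) = 0.020550/0.17045 = 0.1206
P_K = P₀×ρ^K = 0.1206 × 0.97945^8 = 0.1206 × 0.8470 = 0.1021
Blocking probability P_8 = 0.1021 (10.21%)
L = ρ[1 - (K+1)ρ^K + Kρ^(K+1)] / [(1-ρ)(1-ρ^(K+1))]
L = 0.97945 × (1 - 9×0.84695076 + 8×0.82954593) / ((1 - 0.97945) × (1 - 0.82954593)) = 3.8617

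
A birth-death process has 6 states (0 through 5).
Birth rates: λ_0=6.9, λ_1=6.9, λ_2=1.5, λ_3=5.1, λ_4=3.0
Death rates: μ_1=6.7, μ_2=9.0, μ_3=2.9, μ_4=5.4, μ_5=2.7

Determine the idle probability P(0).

Ratios P(n)/P(0) = (λ₀···λₙ₋₁)/(μ₁···μₙ):
P(1)/P(0) = (6.9)/(6.7) = 1.02985
P(2)/P(0) = (6.9×6.9)/(6.7×9.0) = 0.789552
P(3)/P(0) = (6.9×6.9×1.5)/(6.7×9.0×2.9) = 0.408389
P(4)/P(0) = (6.9×6.9×1.5×5.1)/(6.7×9.0×2.9×5.4) = 0.385701
P(5)/P(0) = (6.9×6.9×1.5×5.1×3.0)/(6.7×9.0×2.9×5.4×2.7) = 0.428556

Normalization: ∑ P(n) = 1
P(0) × (1.00000 + 1.02985 + 0.789552 + 0.408389 + 0.385701 + 0.428556) = 1
P(0) × 4.0420 = 1
P(0) = 1/4.0420 = 0.2474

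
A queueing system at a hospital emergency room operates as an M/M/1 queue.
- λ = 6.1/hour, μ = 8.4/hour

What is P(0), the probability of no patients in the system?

ρ = λ/μ = 6.1/8.4 = 0.7262
P(0) = 1 - ρ = 1 - 0.7262 = 0.2738
The server is idle 27.38% of the time.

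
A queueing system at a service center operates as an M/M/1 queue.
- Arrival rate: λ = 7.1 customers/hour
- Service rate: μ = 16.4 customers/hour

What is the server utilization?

Server utilization: ρ = λ/μ
ρ = 7.1/16.4 = 0.4329
The server is busy 43.29% of the time.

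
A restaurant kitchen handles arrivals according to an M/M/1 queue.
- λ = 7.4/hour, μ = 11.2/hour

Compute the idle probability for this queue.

ρ = λ/μ = 7.4/11.2 = 0.6607
P(0) = 1 - ρ = 1 - 0.6607 = 0.3393
The server is idle 33.93% of the time.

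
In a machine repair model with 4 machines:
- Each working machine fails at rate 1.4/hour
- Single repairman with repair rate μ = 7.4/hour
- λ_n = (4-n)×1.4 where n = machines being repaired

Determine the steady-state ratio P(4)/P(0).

P(4)/P(0) = ∏_{i=0}^{4-1} λ_i/μ_{i+1}
= (4-0)×1.4/7.4 × (4-1)×1.4/7.4 × (4-2)×1.4/7.4 × (4-3)×1.4/7.4
= 0.03075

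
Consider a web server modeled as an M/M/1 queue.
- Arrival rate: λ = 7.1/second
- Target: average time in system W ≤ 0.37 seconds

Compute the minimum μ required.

For M/M/1: W = 1/(μ-λ)
Need W ≤ 0.37, so 1/(μ-λ) ≤ 0.37
μ - λ ≥ 1/0.37 = 2.7027
μ ≥ 7.1 + 2.7027 = 9.8027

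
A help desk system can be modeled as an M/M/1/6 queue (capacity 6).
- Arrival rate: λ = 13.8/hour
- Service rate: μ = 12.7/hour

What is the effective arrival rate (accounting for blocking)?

ρ = λ/μ = 13.8/12.7 = 1.08661
P₀ = (1-ρ)/(1-ρ^(K+1)) = (1-1.08661)/(1-1.08661^7) = -0.08661/-0.7886 = 0.1098
P_K = P₀×ρ^K = 0.10983 × 1.08661^6 = 0.10983 × 1.6460 = 0.1808
λ_eff = λ(1-P_K) = 13.8 × (1 - 0.18078) = 13.8 × 0.81922 = 11.3052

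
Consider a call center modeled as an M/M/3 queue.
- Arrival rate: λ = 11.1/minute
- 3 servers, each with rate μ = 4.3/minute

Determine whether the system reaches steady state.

Stability requires ρ = λ/(cμ) < 1
ρ = 11.1/(3 × 4.3) = 11.1/12.90 = 0.8605
Since 0.8605 < 1, the system is STABLE.
The servers are busy 86.05% of the time.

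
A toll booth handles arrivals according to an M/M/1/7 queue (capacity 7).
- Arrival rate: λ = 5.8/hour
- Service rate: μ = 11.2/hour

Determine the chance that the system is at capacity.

ρ = λ/μ = 5.8/11.2 = 0.51786
P₀ = (1-ρ)/(1-ρ^(K+1)) = (1-0.51786)/(1-0.51786^8) = 0.4821/0.9948 = 0.4846
P_K = P₀×ρ^K = 0.48465 × 0.51786^7 = 0.48465 × 0.0099882 = 0.004841
Blocking probability = 0.48%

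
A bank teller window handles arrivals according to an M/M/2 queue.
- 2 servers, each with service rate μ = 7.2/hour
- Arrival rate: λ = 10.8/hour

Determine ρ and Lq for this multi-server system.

Traffic intensity: ρ = λ/(cμ) = 10.8/(2×7.2) = 0.7500
Since ρ = 0.7500 < 1, system is stable.
Offered load a = λ/μ = cρ = 10.8/7.2 = 1.5000
P₀ = [ Σₙ₌₀^1 aⁿ/n! + a^2/(2!(1-ρ)) ]⁻¹
Σ = a^0/0! + a^1/1! = 1.0000 + 1.5000 = 2.5000
a^2/(2!(1-ρ)) = 2.2500/(2 × 0.2500) = 4.5000
P₀ = 1/(2.5000 + 4.5000) = 0.1429
Lq = P₀·a^2·ρ / (2!(1-ρ)²) = 0.14286 × 2.2500 × 0.75000 / (2 × 0.062500) = 1.9286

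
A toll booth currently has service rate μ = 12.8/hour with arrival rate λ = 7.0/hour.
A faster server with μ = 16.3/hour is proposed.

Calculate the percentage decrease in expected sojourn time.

System 1: ρ₁ = 7.0/12.8 = 0.5469, W₁ = 1/(12.8-7.0) = 0.17241
System 2: ρ₂ = 7.0/16.3 = 0.4294, W₂ = 1/(16.3-7.0) = 0.10753
Improvement: (W₁-W₂)/W₁ = (0.17241-0.10753)/0.17241 = 37.63%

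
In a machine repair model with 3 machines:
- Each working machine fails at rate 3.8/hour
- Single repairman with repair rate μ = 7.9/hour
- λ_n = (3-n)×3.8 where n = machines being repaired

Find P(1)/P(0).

P(1)/P(0) = ∏_{i=0}^{1-1} λ_i/μ_{i+1}
= (3-0)×3.8/7.9
= 1.4430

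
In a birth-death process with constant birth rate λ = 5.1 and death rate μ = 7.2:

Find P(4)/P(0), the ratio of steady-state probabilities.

For constant rates: P(n)/P(0) = (λ/μ)^n
P(4)/P(0) = (5.1/7.2)^4 = 0.7083^4 = 0.2517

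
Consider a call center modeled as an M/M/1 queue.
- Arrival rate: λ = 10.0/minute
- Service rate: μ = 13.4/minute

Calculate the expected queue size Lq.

ρ = λ/μ = 10.0/13.4 = 0.7463
For M/M/1: Lq = λ²/(μ(μ-λ))
Lq = 100.00/(13.4 × 3.40)
Lq = 2.1949 calls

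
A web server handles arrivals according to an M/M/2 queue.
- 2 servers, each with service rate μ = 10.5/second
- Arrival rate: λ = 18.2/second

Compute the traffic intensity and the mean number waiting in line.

Traffic intensity: ρ = λ/(cμ) = 18.2/(2×10.5) = 0.8667
Since ρ = 0.8667 < 1, system is stable.
Offered load a = λ/μ = cρ = 18.2/10.5 = 1.7333
P₀ = [ Σₙ₌₀^1 aⁿ/n! + a^2/(2!(1-ρ)) ]⁻¹
Σ = a^0/0! + a^1/1! = 1.0000 + 1.7333 = 2.7333
a^2/(2!(1-ρ)) = 3.00444/(2 × 0.133333) = 11.2667
P₀ = 1/(2.7333 + 11.2667) = 0.07143
Lq = P₀·a^2·ρ / (2!(1-ρ)²) = 0.07142857 × 3.004444 × 0.8666667 / (2 × 0.01777778) = 5.2310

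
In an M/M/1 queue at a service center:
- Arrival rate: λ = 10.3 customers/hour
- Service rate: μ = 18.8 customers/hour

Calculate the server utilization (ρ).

Server utilization: ρ = λ/μ
ρ = 10.3/18.8 = 0.5479
The server is busy 54.79% of the time.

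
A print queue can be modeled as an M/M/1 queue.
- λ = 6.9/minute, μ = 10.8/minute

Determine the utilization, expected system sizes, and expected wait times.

Step 1: ρ = λ/μ = 6.9/10.8 = 0.6389
Step 2: L = λ/(μ-λ) = 6.9/3.90 = 1.7692
Step 3: Lq = λ²/(μ(μ-λ)) = 47.61/(10.8×3.90) = 1.1303
Step 4: W = 1/(μ-λ) = 1/3.90 = 0.2564
Step 5: Wq = λ/(μ(μ-λ)) = 6.9/(10.8×3.90) = 0.1638
Step 6: P(0) = 1-ρ = 0.3611
Verify: L = λW = 6.9×0.2564 = 1.7692 ✔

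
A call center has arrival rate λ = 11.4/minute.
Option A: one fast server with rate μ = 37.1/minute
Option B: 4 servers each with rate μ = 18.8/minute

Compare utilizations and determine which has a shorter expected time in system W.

Option A: single server μ = 37.1 (M/M/1)
  ρ_A = 11.4/37.1 = 0.3073
  W_A = 1/(μ-λ) = 1/(37.1-11.4) = 1/25.70 = 0.03891

Option B: 4 servers μ = 18.8 (M/M/4)
  ρ_B = λ/(cμ) = 11.4/(4×18.8) = 0.1516
  Offered load a = λ/μ = cρ = 11.4/18.8 = 0.6064
  P₀ = [ Σₙ₌₀^3 aⁿ/n! + a^4/(4!(1-ρ)) ]⁻¹
  Σ = a^0/0! + a^1/1! + a^2/2! + a^3/3! = 1.0000 + 0.60638 + 0.18385 + 0.037161 = 1.8274
  a^4/(4!(1-ρ)) = 0.1352/(24 × 0.8484) = 0.006640
  P₀ = 1/(1.8274 + 0.006640) = 0.5452
  Lq = P₀·a^4·ρ / (4!(1-ρ)²) = 0.5452 × 0.1352 × 0.1516 / (24 × 0.7198) = 0.0006469
  Wq_B = Lq/λ = 0.0006469/11.4 = 0.00005675
  W_B = Wq_B + 1/μ = 0.00005675 + 0.05319 = 0.05325

Since W_A = 0.03891 < W_B = 0.05325, Option A (single fast server) has the shorter time in system.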